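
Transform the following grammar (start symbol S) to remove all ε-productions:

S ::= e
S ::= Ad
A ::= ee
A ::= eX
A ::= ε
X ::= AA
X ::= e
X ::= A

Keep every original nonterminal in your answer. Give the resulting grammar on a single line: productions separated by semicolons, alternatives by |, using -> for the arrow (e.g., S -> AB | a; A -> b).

Nullable set: {A, X}.
S -> Ad: A nullable, giving Ad | d.
Drop A -> ε.
A -> eX: X nullable, giving e | eX.
X -> A: A nullable, giving A.
X -> AA: A, A nullable, giving A | AA.
Unchanged (no nullable symbols): S -> e; A -> ee; X -> e.

S -> d | e | Ad; A -> e | eX | ee; X -> A | e | AA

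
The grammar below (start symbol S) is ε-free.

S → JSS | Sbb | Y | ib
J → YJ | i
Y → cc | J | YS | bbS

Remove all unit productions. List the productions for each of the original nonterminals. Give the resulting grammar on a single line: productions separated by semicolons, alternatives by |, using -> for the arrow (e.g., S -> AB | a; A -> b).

S -> i | YJ | YS | cc | ib | JSS | Sbb | bbS; J -> i | YJ; Y -> i | YJ | YS | cc | bbS

Unit productions: S->Y, Y->J.
Unit pairs (A ⇒* B via units): (S,J), (S,Y), (Y,J).
S: inherits non-unit rules of {J, S, Y} → JSS | Sbb | YJ | YS | bbS | cc | i | ib.
J: inherits non-unit rules of {J} → YJ | i.
Y: inherits non-unit rules of {J, Y} → YJ | YS | bbS | cc | i.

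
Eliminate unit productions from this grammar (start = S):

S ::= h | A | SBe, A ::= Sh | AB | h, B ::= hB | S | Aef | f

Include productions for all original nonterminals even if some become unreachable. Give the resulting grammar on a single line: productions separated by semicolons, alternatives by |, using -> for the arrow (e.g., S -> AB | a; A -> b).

S -> h | AB | Sh | SBe; A -> h | AB | Sh; B -> f | h | AB | Sh | hB | Aef | SBe

Unit productions: B->S, S->A.
Unit pairs (A ⇒* B via units): (B,A), (B,S), (S,A).
S: inherits non-unit rules of {A, S} → AB | SBe | Sh | h.
A: inherits non-unit rules of {A} → AB | Sh | h.
B: inherits non-unit rules of {A, B, S} → AB | Aef | SBe | Sh | f | h | hB.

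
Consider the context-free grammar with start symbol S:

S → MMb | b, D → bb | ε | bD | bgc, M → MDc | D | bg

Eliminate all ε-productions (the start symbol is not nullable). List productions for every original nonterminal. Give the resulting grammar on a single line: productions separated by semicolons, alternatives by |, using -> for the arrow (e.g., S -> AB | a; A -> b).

Nullable set: {D, M}.
S -> MMb: M, M nullable, giving MMb | Mb | b.
Drop D -> ε.
D -> bD: D nullable, giving b | bD.
M -> D: D nullable, giving D.
M -> MDc: M, D nullable, giving Dc | MDc | Mc | c.
Unchanged (no nullable symbols): S -> b; D -> bb; D -> bgc; M -> bg.

S -> b | Mb | MMb; D -> b | bD | bb | bgc; M -> D | c | Dc | Mc | bg | MDc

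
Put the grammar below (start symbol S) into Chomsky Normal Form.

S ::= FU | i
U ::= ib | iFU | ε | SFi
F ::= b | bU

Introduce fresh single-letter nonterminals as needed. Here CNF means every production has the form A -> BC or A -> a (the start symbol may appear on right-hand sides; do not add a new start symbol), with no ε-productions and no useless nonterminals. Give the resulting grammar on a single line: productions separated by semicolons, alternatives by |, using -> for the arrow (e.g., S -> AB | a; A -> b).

S -> b | i | AU | FU; A -> b; B -> i; C -> FU; D -> FB; F -> b | AU; U -> BA | BC | BF | SD

Nullable: {U}; after ε-elimination: S -> F | i | FU; F -> b | bU; U -> iF | ib | SFi | iFU.
After unit-elimination: S -> b | i | FU | bU; F -> b | bU; U -> iF | ib | SFi | iFU.
TERM: introduce A -> b, B -> i and substitute in every rule of length ≥2.
BIN: U -> BFU becomes U -> BC, C -> FU; U -> SFB becomes U -> SD, D -> FB.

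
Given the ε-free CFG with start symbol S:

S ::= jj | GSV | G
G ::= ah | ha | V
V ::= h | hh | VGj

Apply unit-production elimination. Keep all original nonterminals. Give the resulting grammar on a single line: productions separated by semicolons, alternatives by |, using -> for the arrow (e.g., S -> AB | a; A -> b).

Unit productions: G->V, S->G.
Unit pairs (A ⇒* B via units): (G,V), (S,G), (S,V).
S: inherits non-unit rules of {G, S, V} → GSV | VGj | ah | h | ha | hh | jj.
G: inherits non-unit rules of {G, V} → VGj | ah | h | ha | hh.
V: inherits non-unit rules of {V} → VGj | h | hh.

S -> h | ah | ha | hh | jj | GSV | VGj; G -> h | ah | ha | hh | VGj; V -> h | hh | VGj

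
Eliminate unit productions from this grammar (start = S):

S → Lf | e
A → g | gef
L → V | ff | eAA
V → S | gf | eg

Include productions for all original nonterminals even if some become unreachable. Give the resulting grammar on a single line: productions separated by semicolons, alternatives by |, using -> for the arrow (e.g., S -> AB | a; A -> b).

S -> e | Lf; A -> g | gef; L -> e | Lf | eg | ff | gf | eAA; V -> e | Lf | eg | gf

Unit productions: L->V, V->S.
Unit pairs (A ⇒* B via units): (L,S), (L,V), (V,S).
S: inherits non-unit rules of {S} → Lf | e.
A: inherits non-unit rules of {A} → g | gef.
L: inherits non-unit rules of {L, S, V} → Lf | e | eAA | eg | ff | gf.
V: inherits non-unit rules of {S, V} → Lf | e | eg | gf.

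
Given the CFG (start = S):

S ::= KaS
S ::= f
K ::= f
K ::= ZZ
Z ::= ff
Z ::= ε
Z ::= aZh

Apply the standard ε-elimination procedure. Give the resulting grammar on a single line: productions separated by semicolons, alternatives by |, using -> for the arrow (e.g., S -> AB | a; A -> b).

S -> f | aS | KaS; K -> Z | f | ZZ; Z -> ah | ff | aZh

Nullable set: {K, Z}.
S -> KaS: K nullable, giving KaS | aS.
K -> ZZ: Z, Z nullable, giving Z | ZZ.
Drop Z -> ε.
Z -> aZh: Z nullable, giving aZh | ah.
Unchanged (no nullable symbols): S -> f; K -> f; Z -> ff.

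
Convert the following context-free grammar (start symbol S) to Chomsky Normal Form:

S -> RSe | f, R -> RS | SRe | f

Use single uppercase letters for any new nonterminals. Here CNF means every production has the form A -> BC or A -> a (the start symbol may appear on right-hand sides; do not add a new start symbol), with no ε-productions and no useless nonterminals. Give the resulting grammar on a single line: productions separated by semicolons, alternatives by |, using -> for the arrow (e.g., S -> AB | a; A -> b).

No ε-productions.
No unit productions to eliminate.
TERM: introduce A -> e and substitute in every rule of length ≥2.
BIN: R -> SRA becomes R -> SB, B -> RA; S -> RSA becomes S -> RC, C -> SA.

S -> f | RC; A -> e; B -> RA; C -> SA; R -> f | RS | SB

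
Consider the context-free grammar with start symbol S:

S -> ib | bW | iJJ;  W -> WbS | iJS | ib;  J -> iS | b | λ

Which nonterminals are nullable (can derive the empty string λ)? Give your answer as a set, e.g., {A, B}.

{J}

Directly nullable (have an ε-rule): {J}.
Not nullable: S, W — each has a terminal in every rule's right-hand side or depends on a non-nullable symbol.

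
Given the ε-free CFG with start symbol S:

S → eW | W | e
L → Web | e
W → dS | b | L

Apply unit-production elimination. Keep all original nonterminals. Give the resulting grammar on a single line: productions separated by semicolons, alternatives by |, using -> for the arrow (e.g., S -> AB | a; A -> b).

S -> b | e | dS | eW | Web; L -> e | Web; W -> b | e | dS | Web

Unit productions: S->W, W->L.
Unit pairs (A ⇒* B via units): (S,L), (S,W), (W,L).
S: inherits non-unit rules of {L, S, W} → Web | b | dS | e | eW.
L: inherits non-unit rules of {L} → Web | e.
W: inherits non-unit rules of {L, W} → Web | b | dS | e.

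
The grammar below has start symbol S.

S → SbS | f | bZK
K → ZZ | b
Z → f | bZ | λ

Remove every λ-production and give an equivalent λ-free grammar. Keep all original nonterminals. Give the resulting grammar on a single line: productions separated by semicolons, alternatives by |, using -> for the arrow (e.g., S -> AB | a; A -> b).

Nullable set: {K, Z}.
S -> bZK: Z, K nullable, giving b | bK | bZ | bZK.
K -> ZZ: Z, Z nullable, giving Z | ZZ.
Drop Z -> λ.
Z -> bZ: Z nullable, giving b | bZ.
Unchanged (no nullable symbols): S -> SbS; S -> f; K -> b; Z -> f.

S -> b | f | bK | bZ | SbS | bZK; K -> Z | b | ZZ; Z -> b | f | bZ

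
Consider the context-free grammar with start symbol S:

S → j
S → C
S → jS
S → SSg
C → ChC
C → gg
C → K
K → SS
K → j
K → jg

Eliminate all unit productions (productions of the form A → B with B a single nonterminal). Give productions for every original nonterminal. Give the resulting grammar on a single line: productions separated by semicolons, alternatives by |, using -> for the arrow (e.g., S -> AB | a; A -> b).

S -> j | SS | gg | jS | jg | ChC | SSg; C -> j | SS | gg | jg | ChC; K -> j | SS | jg

Unit productions: C->K, S->C.
Unit pairs (A ⇒* B via units): (C,K), (S,C), (S,K).
S: inherits non-unit rules of {C, K, S} → ChC | SS | SSg | gg | j | jS | jg.
C: inherits non-unit rules of {C, K} → ChC | SS | gg | j | jg.
K: inherits non-unit rules of {K} → SS | j | jg.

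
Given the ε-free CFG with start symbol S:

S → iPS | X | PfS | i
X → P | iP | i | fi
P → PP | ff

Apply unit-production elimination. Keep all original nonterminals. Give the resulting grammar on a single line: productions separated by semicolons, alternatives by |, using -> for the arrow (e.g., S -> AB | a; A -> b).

Unit productions: S->X, X->P.
Unit pairs (A ⇒* B via units): (S,P), (S,X), (X,P).
S: inherits non-unit rules of {P, S, X} → PP | PfS | ff | fi | i | iP | iPS.
P: inherits non-unit rules of {P} → PP | ff.
X: inherits non-unit rules of {P, X} → PP | ff | fi | i | iP.

S -> i | PP | ff | fi | iP | PfS | iPS; P -> PP | ff; X -> i | PP | ff | fi | iP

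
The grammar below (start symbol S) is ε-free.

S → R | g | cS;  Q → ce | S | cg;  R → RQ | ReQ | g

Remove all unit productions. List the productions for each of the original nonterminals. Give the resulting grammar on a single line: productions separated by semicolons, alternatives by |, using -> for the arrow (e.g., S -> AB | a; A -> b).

Unit productions: Q->S, S->R.
Unit pairs (A ⇒* B via units): (Q,R), (Q,S), (S,R).
S: inherits non-unit rules of {R, S} → RQ | ReQ | cS | g.
Q: inherits non-unit rules of {Q, R, S} → RQ | ReQ | cS | ce | cg | g.
R: inherits non-unit rules of {R} → RQ | ReQ | g.

S -> g | RQ | cS | ReQ; Q -> g | RQ | cS | ce | cg | ReQ; R -> g | RQ | ReQ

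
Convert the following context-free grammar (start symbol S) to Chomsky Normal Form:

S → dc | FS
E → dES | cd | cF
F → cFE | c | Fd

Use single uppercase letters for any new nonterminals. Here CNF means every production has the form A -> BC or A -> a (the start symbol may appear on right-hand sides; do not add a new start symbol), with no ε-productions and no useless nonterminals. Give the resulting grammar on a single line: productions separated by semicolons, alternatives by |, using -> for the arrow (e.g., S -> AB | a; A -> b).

No ε-productions.
No unit productions to eliminate.
TERM: introduce A -> c, B -> d and substitute in every rule of length ≥2.
BIN: E -> BES becomes E -> BC, C -> ES; F -> AFE becomes F -> AD, D -> FE.

S -> BA | FS; A -> c; B -> d; C -> ES; D -> FE; E -> AB | AF | BC; F -> c | AD | FB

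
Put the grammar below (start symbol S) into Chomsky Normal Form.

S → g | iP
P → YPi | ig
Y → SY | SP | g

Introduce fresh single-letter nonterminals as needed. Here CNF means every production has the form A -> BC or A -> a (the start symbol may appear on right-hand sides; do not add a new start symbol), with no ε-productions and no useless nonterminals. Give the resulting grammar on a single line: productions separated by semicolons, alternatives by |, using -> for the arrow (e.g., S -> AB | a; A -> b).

S -> g | AP; A -> i; B -> g; C -> PA; P -> AB | YC; Y -> g | SP | SY

No ε-productions.
No unit productions to eliminate.
TERM: introduce B -> g, A -> i and substitute in every rule of length ≥2.
BIN: P -> YPA becomes P -> YC, C -> PA.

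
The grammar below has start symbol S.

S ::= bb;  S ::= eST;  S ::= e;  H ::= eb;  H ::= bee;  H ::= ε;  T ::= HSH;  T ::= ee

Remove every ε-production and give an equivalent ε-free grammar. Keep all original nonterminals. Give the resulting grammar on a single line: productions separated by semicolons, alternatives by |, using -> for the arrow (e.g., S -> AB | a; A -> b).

Nullable set: {H}.
Drop H -> ε.
T -> HSH: H, H nullable, giving HS | HSH | S | SH.
Unchanged (no nullable symbols): S -> bb; S -> e; S -> eST; H -> bee; H -> eb; T -> ee.

S -> e | bb | eST; H -> eb | bee; T -> S | HS | SH | ee | HSH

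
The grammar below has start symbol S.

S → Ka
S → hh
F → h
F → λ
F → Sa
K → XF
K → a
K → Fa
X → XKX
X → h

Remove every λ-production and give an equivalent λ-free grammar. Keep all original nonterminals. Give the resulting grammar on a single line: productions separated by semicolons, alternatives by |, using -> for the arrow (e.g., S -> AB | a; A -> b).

Nullable set: {F}.
Drop F -> λ.
K -> Fa: F nullable, giving Fa | a.
K -> XF: F nullable, giving X | XF.
Unchanged (no nullable symbols): S -> Ka; S -> hh; F -> Sa; F -> h; K -> a; X -> XKX; X -> h.

S -> Ka | hh; F -> h | Sa; K -> X | a | Fa | XF; X -> h | XKX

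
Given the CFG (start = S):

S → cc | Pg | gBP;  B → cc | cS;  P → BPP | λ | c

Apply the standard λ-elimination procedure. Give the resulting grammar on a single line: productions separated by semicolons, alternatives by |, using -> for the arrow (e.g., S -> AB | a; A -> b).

Nullable set: {P}.
S -> Pg: P nullable, giving Pg | g.
S -> gBP: P nullable, giving gB | gBP.
Drop P -> λ.
P -> BPP: P, P nullable, giving B | BP | BPP.
Unchanged (no nullable symbols): S -> cc; B -> cS; B -> cc; P -> c.

S -> g | Pg | cc | gB | gBP; B -> cS | cc; P -> B | c | BP | BPP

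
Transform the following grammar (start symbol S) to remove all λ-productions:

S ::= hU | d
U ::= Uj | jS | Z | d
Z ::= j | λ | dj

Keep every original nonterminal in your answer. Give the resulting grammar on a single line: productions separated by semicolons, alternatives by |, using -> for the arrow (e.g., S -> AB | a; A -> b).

S -> d | h | hU; U -> Z | d | j | Uj | jS; Z -> j | dj

Nullable set: {U, Z}.
S -> hU: U nullable, giving h | hU.
U -> Uj: U nullable, giving Uj | j.
U -> Z: Z nullable, giving Z.
Drop Z -> λ.
Unchanged (no nullable symbols): S -> d; U -> d; U -> jS; Z -> dj; Z -> j.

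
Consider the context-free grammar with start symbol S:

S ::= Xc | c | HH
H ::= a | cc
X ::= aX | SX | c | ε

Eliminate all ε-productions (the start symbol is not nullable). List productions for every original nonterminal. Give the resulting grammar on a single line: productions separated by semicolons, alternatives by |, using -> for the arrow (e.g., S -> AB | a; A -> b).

S -> c | HH | Xc; H -> a | cc; X -> S | a | c | SX | aX

Nullable set: {X}.
S -> Xc: X nullable, giving Xc | c.
Drop X -> ε.
X -> SX: X nullable, giving S | SX.
X -> aX: X nullable, giving a | aX.
Unchanged (no nullable symbols): S -> HH; S -> c; H -> a; H -> cc; X -> c.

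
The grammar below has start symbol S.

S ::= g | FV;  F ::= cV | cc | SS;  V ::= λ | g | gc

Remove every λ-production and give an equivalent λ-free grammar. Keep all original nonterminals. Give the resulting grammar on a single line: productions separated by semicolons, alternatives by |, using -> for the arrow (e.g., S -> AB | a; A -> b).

S -> F | g | FV; F -> c | SS | cV | cc; V -> g | gc

Nullable set: {V}.
S -> FV: V nullable, giving F | FV.
F -> cV: V nullable, giving c | cV.
Drop V -> λ.
Unchanged (no nullable symbols): S -> g; F -> SS; F -> cc; V -> g; V -> gc.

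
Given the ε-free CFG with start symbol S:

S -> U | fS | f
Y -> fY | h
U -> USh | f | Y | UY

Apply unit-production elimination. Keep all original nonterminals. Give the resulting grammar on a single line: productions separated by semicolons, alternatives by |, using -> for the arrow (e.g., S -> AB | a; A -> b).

S -> f | h | UY | fS | fY | USh; U -> f | h | UY | fY | USh; Y -> h | fY

Unit productions: S->U, U->Y.
Unit pairs (A ⇒* B via units): (S,U), (S,Y), (U,Y).
S: inherits non-unit rules of {S, U, Y} → USh | UY | f | fS | fY | h.
U: inherits non-unit rules of {U, Y} → USh | UY | f | fY | h.
Y: inherits non-unit rules of {Y} → fY | h.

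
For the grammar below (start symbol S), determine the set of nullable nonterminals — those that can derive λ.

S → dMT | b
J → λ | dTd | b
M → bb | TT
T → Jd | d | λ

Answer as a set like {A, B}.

{J, M, T}

Directly nullable (have an ε-rule): {J, T}.
M is nullable via M -> TT (every symbol on the right is already known nullable).
Not nullable: S — each has a terminal in every rule's right-hand side or depends on a non-nullable symbol.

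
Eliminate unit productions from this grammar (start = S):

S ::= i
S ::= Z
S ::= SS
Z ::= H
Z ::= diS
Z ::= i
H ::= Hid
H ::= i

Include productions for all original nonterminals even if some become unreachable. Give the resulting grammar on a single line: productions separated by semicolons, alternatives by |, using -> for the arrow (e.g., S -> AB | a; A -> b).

Unit productions: S->Z, Z->H.
Unit pairs (A ⇒* B via units): (S,H), (S,Z), (Z,H).
S: inherits non-unit rules of {H, S, Z} → Hid | SS | diS | i.
H: inherits non-unit rules of {H} → Hid | i.
Z: inherits non-unit rules of {H, Z} → Hid | diS | i.

S -> i | SS | Hid | diS; H -> i | Hid; Z -> i | Hid | diS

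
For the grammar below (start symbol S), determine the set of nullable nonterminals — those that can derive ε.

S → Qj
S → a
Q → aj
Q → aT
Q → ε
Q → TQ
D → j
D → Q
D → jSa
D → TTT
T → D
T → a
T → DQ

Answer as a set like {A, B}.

{D, Q, T}

Directly nullable (have an ε-rule): {Q}.
D is nullable via D -> Q (every symbol on the right is already known nullable).
T is nullable via T -> D (every symbol on the right is already known nullable).
Not nullable: S — each has a terminal in every rule's right-hand side or depends on a non-nullable symbol.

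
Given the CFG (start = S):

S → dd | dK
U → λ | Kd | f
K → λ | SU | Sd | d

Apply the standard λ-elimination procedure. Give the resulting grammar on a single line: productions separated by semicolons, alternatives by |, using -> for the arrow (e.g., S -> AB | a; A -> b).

Nullable set: {K, U}.
S -> dK: K nullable, giving d | dK.
Drop K -> λ.
K -> SU: U nullable, giving S | SU.
Drop U -> λ.
U -> Kd: K nullable, giving Kd | d.
Unchanged (no nullable symbols): S -> dd; K -> Sd; K -> d; U -> f.

S -> d | dK | dd; K -> S | d | SU | Sd; U -> d | f | Kd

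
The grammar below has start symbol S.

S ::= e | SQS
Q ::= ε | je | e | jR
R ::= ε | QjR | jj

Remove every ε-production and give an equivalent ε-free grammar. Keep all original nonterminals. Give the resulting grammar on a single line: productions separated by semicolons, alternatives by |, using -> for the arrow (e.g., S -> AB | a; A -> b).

S -> e | SS | SQS; Q -> e | j | jR | je; R -> j | Qj | jR | jj | QjR

Nullable set: {Q, R}.
S -> SQS: Q nullable, giving SQS | SS.
Drop Q -> ε.
Q -> jR: R nullable, giving j | jR.
Drop R -> ε.
R -> QjR: Q, R nullable, giving Qj | QjR | j | jR.
Unchanged (no nullable symbols): S -> e; Q -> e; Q -> je; R -> jj.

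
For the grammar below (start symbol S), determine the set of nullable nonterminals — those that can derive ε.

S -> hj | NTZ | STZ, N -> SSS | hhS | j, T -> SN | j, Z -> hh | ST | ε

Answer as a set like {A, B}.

{Z}

Directly nullable (have an ε-rule): {Z}.
Not nullable: N, S, T — each has a terminal in every rule's right-hand side or depends on a non-nullable symbol.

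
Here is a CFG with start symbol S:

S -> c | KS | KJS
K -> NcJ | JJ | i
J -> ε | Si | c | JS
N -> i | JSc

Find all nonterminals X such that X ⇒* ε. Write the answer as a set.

{J, K}

Directly nullable (have an ε-rule): {J}.
K is nullable via K -> JJ (every symbol on the right is already known nullable).
Not nullable: N, S — each has a terminal in every rule's right-hand side or depends on a non-nullable symbol.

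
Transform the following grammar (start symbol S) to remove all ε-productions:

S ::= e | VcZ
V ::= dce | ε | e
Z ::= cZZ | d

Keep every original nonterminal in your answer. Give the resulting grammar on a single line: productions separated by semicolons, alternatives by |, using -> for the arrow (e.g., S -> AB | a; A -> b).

S -> e | cZ | VcZ; V -> e | dce; Z -> d | cZZ

Nullable set: {V}.
S -> VcZ: V nullable, giving VcZ | cZ.
Drop V -> ε.
Unchanged (no nullable symbols): S -> e; V -> dce; V -> e; Z -> cZZ; Z -> d.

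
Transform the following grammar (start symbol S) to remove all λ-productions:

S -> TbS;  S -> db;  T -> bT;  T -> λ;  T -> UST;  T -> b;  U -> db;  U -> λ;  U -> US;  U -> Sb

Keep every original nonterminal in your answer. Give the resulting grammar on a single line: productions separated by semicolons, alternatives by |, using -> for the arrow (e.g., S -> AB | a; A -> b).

Nullable set: {T, U}.
S -> TbS: T nullable, giving TbS | bS.
Drop T -> λ.
T -> UST: U, T nullable, giving S | ST | US | UST.
T -> bT: T nullable, giving b | bT.
Drop U -> λ.
U -> US: U nullable, giving S | US.
Unchanged (no nullable symbols): S -> db; T -> b; U -> Sb; U -> db.

S -> bS | db | TbS; T -> S | b | ST | US | bT | UST; U -> S | Sb | US | db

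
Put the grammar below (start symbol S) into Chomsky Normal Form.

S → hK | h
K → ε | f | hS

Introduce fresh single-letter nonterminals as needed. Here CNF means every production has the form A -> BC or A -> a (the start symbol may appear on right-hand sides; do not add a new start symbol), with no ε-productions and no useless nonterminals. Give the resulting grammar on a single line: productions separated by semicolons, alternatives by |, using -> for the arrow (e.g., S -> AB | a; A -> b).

Nullable: {K}; after ε-elimination: S -> h | hK; K -> f | hS.
No unit productions to eliminate.
TERM: introduce A -> h and substitute in every rule of length ≥2.

S -> h | AK; A -> h; K -> f | AS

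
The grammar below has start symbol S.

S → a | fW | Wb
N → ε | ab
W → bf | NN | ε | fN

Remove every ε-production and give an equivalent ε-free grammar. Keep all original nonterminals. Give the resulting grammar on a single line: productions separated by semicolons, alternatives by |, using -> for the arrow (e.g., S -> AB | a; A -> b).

Nullable set: {N, W}.
S -> Wb: W nullable, giving Wb | b.
S -> fW: W nullable, giving f | fW.
Drop N -> ε.
Drop W -> ε.
W -> NN: N, N nullable, giving N | NN.
W -> fN: N nullable, giving f | fN.
Unchanged (no nullable symbols): S -> a; N -> ab; W -> bf.

S -> a | b | f | Wb | fW; N -> ab; W -> N | f | NN | bf | fN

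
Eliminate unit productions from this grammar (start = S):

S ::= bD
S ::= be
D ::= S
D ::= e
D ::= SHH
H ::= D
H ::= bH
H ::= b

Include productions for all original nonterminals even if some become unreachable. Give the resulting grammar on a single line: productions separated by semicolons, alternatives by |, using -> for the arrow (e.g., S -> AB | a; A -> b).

Unit productions: D->S, H->D.
Unit pairs (A ⇒* B via units): (D,S), (H,D), (H,S).
S: inherits non-unit rules of {S} → bD | be.
D: inherits non-unit rules of {D, S} → SHH | bD | be | e.
H: inherits non-unit rules of {D, H, S} → SHH | b | bD | bH | be | e.

S -> bD | be; D -> e | bD | be | SHH; H -> b | e | bD | bH | be | SHH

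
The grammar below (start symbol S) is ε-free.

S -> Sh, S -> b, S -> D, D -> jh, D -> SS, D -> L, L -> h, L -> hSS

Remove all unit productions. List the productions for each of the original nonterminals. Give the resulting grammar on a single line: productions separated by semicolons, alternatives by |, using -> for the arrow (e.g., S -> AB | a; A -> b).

Unit productions: D->L, S->D.
Unit pairs (A ⇒* B via units): (D,L), (S,D), (S,L).
S: inherits non-unit rules of {D, L, S} → SS | Sh | b | h | hSS | jh.
D: inherits non-unit rules of {D, L} → SS | h | hSS | jh.
L: inherits non-unit rules of {L} → h | hSS.

S -> b | h | SS | Sh | jh | hSS; D -> h | SS | jh | hSS; L -> h | hSS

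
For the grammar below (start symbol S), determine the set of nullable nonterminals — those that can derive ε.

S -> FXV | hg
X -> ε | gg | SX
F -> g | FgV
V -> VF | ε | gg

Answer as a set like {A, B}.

Directly nullable (have an ε-rule): {V, X}.
Not nullable: F, S — each has a terminal in every rule's right-hand side or depends on a non-nullable symbol.

{V, X}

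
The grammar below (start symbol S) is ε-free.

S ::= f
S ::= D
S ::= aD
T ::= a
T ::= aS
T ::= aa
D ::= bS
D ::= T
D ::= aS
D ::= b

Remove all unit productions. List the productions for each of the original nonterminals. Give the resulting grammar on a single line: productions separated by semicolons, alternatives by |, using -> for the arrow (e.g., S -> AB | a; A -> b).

S -> a | b | f | aD | aS | aa | bS; D -> a | b | aS | aa | bS; T -> a | aS | aa

Unit productions: D->T, S->D.
Unit pairs (A ⇒* B via units): (D,T), (S,D), (S,T).
S: inherits non-unit rules of {D, S, T} → a | aD | aS | aa | b | bS | f.
D: inherits non-unit rules of {D, T} → a | aS | aa | b | bS.
T: inherits non-unit rules of {T} → a | aS | aa.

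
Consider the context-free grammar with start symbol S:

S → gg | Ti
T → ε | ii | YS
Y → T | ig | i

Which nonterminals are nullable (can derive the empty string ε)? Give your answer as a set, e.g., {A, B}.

Directly nullable (have an ε-rule): {T}.
Y is nullable via Y -> T (every symbol on the right is already known nullable).
Not nullable: S — each has a terminal in every rule's right-hand side or depends on a non-nullable symbol.

{T, Y}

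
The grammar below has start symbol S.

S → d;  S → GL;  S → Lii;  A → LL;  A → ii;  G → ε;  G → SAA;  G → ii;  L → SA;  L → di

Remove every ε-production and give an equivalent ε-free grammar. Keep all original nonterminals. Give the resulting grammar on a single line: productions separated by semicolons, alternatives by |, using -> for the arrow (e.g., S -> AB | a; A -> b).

S -> L | d | GL | Lii; A -> LL | ii; G -> ii | SAA; L -> SA | di

Nullable set: {G}.
S -> GL: G nullable, giving GL | L.
Drop G -> ε.
Unchanged (no nullable symbols): S -> Lii; S -> d; A -> LL; A -> ii; G -> SAA; G -> ii; L -> SA; L -> di.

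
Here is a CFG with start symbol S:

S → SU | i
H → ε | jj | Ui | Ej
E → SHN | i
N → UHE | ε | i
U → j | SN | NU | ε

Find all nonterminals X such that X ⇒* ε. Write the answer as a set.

Directly nullable (have an ε-rule): {H, N, U}.
Not nullable: E, S — each has a terminal in every rule's right-hand side or depends on a non-nullable symbol.

{H, N, U}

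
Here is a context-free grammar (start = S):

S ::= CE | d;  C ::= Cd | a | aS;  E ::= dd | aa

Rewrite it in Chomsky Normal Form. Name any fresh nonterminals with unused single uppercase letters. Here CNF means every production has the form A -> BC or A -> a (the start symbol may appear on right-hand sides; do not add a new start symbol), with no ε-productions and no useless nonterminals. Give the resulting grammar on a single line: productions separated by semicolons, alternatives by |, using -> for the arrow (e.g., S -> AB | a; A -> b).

S -> d | CE; A -> d; B -> a; C -> a | BS | CA; E -> AA | BB

No ε-productions.
No unit productions to eliminate.
TERM: introduce B -> a, A -> d and substitute in every rule of length ≥2.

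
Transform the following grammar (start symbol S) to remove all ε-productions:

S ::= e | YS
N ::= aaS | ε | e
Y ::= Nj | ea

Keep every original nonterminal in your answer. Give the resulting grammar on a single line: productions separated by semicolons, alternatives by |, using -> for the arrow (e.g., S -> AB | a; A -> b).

Nullable set: {N}.
Drop N -> ε.
Y -> Nj: N nullable, giving Nj | j.
Unchanged (no nullable symbols): S -> YS; S -> e; N -> aaS; N -> e; Y -> ea.

S -> e | YS; N -> e | aaS; Y -> j | Nj | ea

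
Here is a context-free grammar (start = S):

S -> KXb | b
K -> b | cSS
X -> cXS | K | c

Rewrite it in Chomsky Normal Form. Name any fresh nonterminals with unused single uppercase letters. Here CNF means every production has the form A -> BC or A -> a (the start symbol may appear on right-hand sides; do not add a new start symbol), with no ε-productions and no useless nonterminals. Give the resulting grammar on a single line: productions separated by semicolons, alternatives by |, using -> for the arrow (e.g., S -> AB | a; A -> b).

No ε-productions.
After unit-elimination: S -> b | KXb; K -> b | cSS; X -> b | c | cSS | cXS.
TERM: introduce B -> b, A -> c and substitute in every rule of length ≥2.
BIN: K -> ASS becomes K -> AC, C -> SS; S -> KXB becomes S -> KD, D -> XB; X -> ASS becomes X -> AE, E -> SS; X -> AXS becomes X -> AF, F -> XS.

S -> b | KD; A -> c; B -> b; C -> SS; D -> XB; E -> SS; F -> XS; K -> b | AC; X -> b | c | AE | AF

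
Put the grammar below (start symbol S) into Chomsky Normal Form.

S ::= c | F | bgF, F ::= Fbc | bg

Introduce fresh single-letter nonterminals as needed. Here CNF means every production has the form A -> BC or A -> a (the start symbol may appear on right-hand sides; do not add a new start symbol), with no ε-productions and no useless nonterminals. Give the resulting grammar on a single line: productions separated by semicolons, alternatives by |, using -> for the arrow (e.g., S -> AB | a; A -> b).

S -> c | AC | AE | FG; A -> b; B -> c; C -> g; D -> AB; E -> CF; F -> AC | FD; G -> AB

No ε-productions.
After unit-elimination: S -> c | bg | Fbc | bgF; F -> bg | Fbc.
TERM: introduce A -> b, B -> c, C -> g and substitute in every rule of length ≥2.
BIN: F -> FAB becomes F -> FD, D -> AB; S -> ACF becomes S -> AE, E -> CF; S -> FAB becomes S -> FG, G -> AB.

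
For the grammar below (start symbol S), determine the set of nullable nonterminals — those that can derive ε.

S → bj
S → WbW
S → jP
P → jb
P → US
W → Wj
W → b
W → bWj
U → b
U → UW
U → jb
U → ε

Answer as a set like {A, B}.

{U}

Directly nullable (have an ε-rule): {U}.
Not nullable: P, S, W — each has a terminal in every rule's right-hand side or depends on a non-nullable symbol.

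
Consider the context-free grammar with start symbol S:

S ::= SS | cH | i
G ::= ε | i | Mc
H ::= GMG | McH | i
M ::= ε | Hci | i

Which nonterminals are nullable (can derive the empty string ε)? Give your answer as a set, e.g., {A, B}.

{G, H, M}

Directly nullable (have an ε-rule): {G, M}.
H is nullable via H -> GMG (every symbol on the right is already known nullable).
Not nullable: S — each has a terminal in every rule's right-hand side or depends on a non-nullable symbol.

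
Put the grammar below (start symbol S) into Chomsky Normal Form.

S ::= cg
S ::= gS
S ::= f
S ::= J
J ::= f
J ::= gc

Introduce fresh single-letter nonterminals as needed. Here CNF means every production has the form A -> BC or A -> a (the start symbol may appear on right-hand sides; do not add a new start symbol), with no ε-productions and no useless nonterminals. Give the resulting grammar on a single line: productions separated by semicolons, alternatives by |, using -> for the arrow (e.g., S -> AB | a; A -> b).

No ε-productions.
After unit-elimination: S -> f | cg | gS | gc; J -> f | gc.
TERM: introduce B -> c, A -> g and substitute in every rule of length ≥2.
Drop unreachable/unproductive: J.

S -> f | AB | AS | BA; A -> g; B -> c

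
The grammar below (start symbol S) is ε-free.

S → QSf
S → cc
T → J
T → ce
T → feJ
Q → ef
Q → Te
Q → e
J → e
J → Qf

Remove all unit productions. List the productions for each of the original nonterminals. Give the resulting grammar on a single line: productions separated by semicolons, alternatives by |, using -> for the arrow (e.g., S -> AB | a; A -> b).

S -> cc | QSf; J -> e | Qf; Q -> e | Te | ef; T -> e | Qf | ce | feJ

Unit productions: T->J.
Unit pairs (A ⇒* B via units): (T,J).
S: inherits non-unit rules of {S} → QSf | cc.
J: inherits non-unit rules of {J} → Qf | e.
Q: inherits non-unit rules of {Q} → Te | e | ef.
T: inherits non-unit rules of {J, T} → Qf | ce | e | feJ.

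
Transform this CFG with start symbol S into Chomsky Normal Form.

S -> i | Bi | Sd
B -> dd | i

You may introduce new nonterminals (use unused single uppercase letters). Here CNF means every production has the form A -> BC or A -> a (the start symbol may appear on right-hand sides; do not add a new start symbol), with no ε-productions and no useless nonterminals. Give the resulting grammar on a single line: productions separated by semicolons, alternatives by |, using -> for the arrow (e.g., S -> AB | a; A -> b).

S -> i | BC | SA; A -> d; B -> i | AA; C -> i

No ε-productions.
No unit productions to eliminate.
TERM: introduce A -> d, C -> i and substitute in every rule of length ≥2.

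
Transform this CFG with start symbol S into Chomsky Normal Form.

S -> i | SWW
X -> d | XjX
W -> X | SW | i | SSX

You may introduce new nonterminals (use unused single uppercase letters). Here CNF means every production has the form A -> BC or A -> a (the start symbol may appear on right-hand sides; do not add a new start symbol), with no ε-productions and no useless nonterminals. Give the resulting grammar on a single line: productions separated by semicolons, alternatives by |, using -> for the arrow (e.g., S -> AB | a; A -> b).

S -> i | SB; A -> j; B -> WW; C -> SX; D -> AX; E -> AX; W -> d | i | SC | SW | XD; X -> d | XE

No ε-productions.
After unit-elimination: S -> i | SWW; W -> d | i | SW | SSX | XjX; X -> d | XjX.
TERM: introduce A -> j and substitute in every rule of length ≥2.
BIN: S -> SWW becomes S -> SB, B -> WW; W -> SSX becomes W -> SC, C -> SX; W -> XAX becomes W -> XD, D -> AX; X -> XAX becomes X -> XE, E -> AX.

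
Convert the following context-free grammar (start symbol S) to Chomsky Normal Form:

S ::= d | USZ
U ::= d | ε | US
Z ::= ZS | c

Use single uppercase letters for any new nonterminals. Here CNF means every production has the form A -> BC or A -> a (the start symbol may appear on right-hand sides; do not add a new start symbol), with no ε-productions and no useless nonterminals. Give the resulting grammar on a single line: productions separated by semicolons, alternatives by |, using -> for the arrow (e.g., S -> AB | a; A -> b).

S -> d | SZ | UA; A -> SZ; B -> SZ; U -> d | SZ | UB | US; Z -> c | ZS

Nullable: {U}; after ε-elimination: S -> d | SZ | USZ; U -> S | d | US; Z -> c | ZS.
After unit-elimination: S -> d | SZ | USZ; U -> d | SZ | US | USZ; Z -> c | ZS.
BIN: S -> USZ becomes S -> UA, A -> SZ; U -> USZ becomes U -> UB, B -> SZ.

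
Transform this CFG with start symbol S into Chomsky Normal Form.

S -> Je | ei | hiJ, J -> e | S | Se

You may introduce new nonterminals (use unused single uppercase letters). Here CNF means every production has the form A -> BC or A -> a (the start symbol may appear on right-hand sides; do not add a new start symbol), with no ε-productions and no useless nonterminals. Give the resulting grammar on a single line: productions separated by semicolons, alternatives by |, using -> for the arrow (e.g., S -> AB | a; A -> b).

No ε-productions.
After unit-elimination: S -> Je | ei | hiJ; J -> e | Je | Se | ei | hiJ.
TERM: introduce A -> e, C -> h, B -> i and substitute in every rule of length ≥2.
BIN: J -> CBJ becomes J -> CD, D -> BJ; S -> CBJ becomes S -> CE, E -> BJ.

S -> AB | CE | JA; A -> e; B -> i; C -> h; D -> BJ; E -> BJ; J -> e | AB | CD | JA | SA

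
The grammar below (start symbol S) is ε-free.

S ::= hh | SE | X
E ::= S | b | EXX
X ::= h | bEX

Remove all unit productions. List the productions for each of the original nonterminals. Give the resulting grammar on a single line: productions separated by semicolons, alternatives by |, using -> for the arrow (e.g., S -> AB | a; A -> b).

S -> h | SE | hh | bEX; E -> b | h | SE | hh | EXX | bEX; X -> h | bEX

Unit productions: E->S, S->X.
Unit pairs (A ⇒* B via units): (E,S), (E,X), (S,X).
S: inherits non-unit rules of {S, X} → SE | bEX | h | hh.
E: inherits non-unit rules of {E, S, X} → EXX | SE | b | bEX | h | hh.
X: inherits non-unit rules of {X} → bEX | h.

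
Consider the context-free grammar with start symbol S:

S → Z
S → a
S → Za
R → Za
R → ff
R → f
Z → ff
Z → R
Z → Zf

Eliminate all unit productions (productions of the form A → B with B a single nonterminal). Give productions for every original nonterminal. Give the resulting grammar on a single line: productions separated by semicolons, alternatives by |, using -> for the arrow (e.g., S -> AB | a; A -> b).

S -> a | f | Za | Zf | ff; R -> f | Za | ff; Z -> f | Za | Zf | ff

Unit productions: S->Z, Z->R.
Unit pairs (A ⇒* B via units): (S,R), (S,Z), (Z,R).
S: inherits non-unit rules of {R, S, Z} → Za | Zf | a | f | ff.
R: inherits non-unit rules of {R} → Za | f | ff.
Z: inherits non-unit rules of {R, Z} → Za | Zf | f | ff.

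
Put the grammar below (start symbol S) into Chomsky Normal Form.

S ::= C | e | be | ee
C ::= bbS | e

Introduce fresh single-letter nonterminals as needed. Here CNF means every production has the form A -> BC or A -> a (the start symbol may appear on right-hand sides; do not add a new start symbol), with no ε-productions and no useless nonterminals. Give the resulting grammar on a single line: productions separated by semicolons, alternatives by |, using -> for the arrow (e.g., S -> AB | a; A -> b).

No ε-productions.
After unit-elimination: S -> e | be | ee | bbS; C -> e | bbS.
TERM: introduce A -> b, B -> e and substitute in every rule of length ≥2.
BIN: C -> AAS becomes C -> AD, D -> AS; S -> AAS becomes S -> AE, E -> AS.
Drop unreachable/unproductive: C.

S -> e | AB | AE | BB; A -> b; B -> e; E -> AS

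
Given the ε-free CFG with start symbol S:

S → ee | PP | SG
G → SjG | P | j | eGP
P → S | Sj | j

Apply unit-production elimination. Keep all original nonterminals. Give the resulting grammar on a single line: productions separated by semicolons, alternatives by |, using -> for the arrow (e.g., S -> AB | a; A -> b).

Unit productions: G->P, P->S.
Unit pairs (A ⇒* B via units): (G,P), (G,S), (P,S).
S: inherits non-unit rules of {S} → PP | SG | ee.
G: inherits non-unit rules of {G, P, S} → PP | SG | Sj | SjG | eGP | ee | j.
P: inherits non-unit rules of {P, S} → PP | SG | Sj | ee | j.

S -> PP | SG | ee; G -> j | PP | SG | Sj | ee | SjG | eGP; P -> j | PP | SG | Sj | ee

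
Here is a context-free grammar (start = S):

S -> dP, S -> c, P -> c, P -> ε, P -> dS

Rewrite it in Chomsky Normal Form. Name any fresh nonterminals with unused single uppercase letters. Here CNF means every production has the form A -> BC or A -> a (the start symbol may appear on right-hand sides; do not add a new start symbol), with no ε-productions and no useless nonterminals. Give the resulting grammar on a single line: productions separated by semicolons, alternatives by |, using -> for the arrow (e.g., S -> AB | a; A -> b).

S -> c | d | AP; A -> d; P -> c | AS

Nullable: {P}; after ε-elimination: S -> c | d | dP; P -> c | dS.
No unit productions to eliminate.
TERM: introduce A -> d and substitute in every rule of length ≥2.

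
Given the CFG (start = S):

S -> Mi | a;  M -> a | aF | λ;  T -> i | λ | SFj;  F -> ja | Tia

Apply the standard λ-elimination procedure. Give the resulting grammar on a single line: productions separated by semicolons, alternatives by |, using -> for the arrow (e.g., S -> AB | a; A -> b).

S -> a | i | Mi; F -> ia | ja | Tia; M -> a | aF; T -> i | SFj

Nullable set: {M, T}.
S -> Mi: M nullable, giving Mi | i.
F -> Tia: T nullable, giving Tia | ia.
Drop M -> λ.
Drop T -> λ.
Unchanged (no nullable symbols): S -> a; F -> ja; M -> a; M -> aF; T -> SFj; T -> i.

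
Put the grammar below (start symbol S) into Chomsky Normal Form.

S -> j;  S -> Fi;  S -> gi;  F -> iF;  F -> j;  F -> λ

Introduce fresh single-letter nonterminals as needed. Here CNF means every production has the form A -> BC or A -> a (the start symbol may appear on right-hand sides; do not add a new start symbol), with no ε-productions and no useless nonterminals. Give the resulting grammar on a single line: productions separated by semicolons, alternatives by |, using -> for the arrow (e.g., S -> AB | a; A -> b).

Nullable: {F}; after ε-elimination: S -> i | j | Fi | gi; F -> i | j | iF.
No unit productions to eliminate.
TERM: introduce B -> g, A -> i and substitute in every rule of length ≥2.

S -> i | j | BA | FA; A -> i; B -> g; F -> i | j | AF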